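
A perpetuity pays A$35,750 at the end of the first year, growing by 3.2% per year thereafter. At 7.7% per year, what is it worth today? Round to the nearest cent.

A$794,444.44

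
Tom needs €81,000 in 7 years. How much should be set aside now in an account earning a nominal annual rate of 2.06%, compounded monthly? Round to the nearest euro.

i = 0.0206/12 = 0.00171667 per month; n = 7·12 = 84.
PV = FV·(1+i)^(−n) = 81,000 × 0.865822 = 70,131.5515

€70,132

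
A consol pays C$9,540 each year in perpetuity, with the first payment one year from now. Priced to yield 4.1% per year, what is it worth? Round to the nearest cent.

PV = C/r = 9540/0.041 = 232,682.9268

C$232,682.93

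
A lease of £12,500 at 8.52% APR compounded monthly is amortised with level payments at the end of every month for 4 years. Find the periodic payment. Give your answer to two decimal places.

Periodic rate i = 0.0852/12 = 0.0071; n = 4 × 12 = 48 periods.
Annuity-PV factor = 40.555206; PMT = 12500 / 40.555206 = 308.2218

£308.22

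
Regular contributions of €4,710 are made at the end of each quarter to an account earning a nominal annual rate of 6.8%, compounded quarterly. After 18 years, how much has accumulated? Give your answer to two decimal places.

€655,509.36

With 4 periods per year: i = 0.017, n = 72.
FV = 4710 × [(1+0.017)^72 − 1] / 0.017 = 4710 × 139.173963 = 655,509.3636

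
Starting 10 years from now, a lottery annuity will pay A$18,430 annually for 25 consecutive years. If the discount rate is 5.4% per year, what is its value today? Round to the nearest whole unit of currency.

Value one period before first payment (t=9): 18430 × [1 − (1+0.054)^(−25)] / 0.054 = 18430 × 13.545833 = 249,649.7077
PV₀ = 249,649.7077 / (1+0.054)^9 = 249,649.7077 / 1.605334 = 155,512.5935

A$155,513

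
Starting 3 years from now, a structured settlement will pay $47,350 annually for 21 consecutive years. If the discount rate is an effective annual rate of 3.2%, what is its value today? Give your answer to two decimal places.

$672,317.22

Value one period before first payment (t=2): 47350 × [1 − (1+0.032)^(−21)] / 0.032 = 47350 × 15.122154 = 716,033.9730
Discount back 2 years: 716,033.9730 × (1+0.032)^(−2) = 716,033.9730 × 0.938946 = 672,317.2182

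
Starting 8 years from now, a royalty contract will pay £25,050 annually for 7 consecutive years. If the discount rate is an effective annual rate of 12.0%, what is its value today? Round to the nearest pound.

£51,714

Value one period before first payment (t=7): 25050 × [1 − (1+0.12)^(−7)] / 0.12 = 25050 × 4.563757 = 114,322.1013
Discount back 7 years: 114,322.1013 × (1+0.12)^(−7) = 114,322.1013 × 0.452349 = 51,713.5128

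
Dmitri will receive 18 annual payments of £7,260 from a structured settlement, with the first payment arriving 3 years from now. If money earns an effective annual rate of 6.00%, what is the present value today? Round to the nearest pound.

PV at t=2 (ordinary 18-year annuity): 7260 × a(18|0.06) = 7260 × 10.827603 = 78,608.4013
Discount back 2 years: 78,608.4013 × (1+0.06)^(−2) = 78,608.4013 × 0.889996 = 69,961.1973

£69,961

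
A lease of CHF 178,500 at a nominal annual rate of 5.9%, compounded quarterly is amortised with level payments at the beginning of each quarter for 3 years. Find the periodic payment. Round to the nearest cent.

With 4 periods per year: i = 0.01475, n = 12.
Annuity-PV factor × (1+i) = 11.085647; PMT = 178500 / 11.085647 = 16,101.9013

CHF 16,101.90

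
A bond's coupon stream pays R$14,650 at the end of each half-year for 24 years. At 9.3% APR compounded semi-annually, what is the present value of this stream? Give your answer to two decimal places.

R$279,498.70

i = 0.093/2 = 0.0465 per half-year; n = 24·2 = 48.
PV = PMT · [1 − (1+i)^(−n)] / i = 14650 · 19.078409 = 279,498.6963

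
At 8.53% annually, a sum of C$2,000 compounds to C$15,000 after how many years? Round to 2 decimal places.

(1+i)^n = 15000/2000 = 7.50000, so n = ln 7.50000 / ln 1.0853 = 24.6151 years

24.62 years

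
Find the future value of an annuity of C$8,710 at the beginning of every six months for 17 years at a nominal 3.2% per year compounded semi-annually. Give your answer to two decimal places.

C$395,722.15

i = 0.032/2 = 0.016 per half-year; n = 17·2 = 34.
FV = 8710 × [(1+0.016)^34 − 1] / 0.016 × (1+i) = 8710 × 45.433083 = 395,722.1538
(annuity-due: payments at period start, so ×(1+i).)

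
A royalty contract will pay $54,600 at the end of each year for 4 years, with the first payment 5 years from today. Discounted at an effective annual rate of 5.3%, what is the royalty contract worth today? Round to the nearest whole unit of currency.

$156,384

PV at t=4 (ordinary 4-year annuity): 54600 × a(4|0.053) = 54600 × 3.521379 = 192,267.2673
PV₀ = 192,267.2673 / (1+0.053)^4 = 192,267.2673 / 1.229457 = 156,383.8386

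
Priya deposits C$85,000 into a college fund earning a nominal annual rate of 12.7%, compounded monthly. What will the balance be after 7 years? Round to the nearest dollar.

C$205,815

i = 0.127/12 = 0.0105833 per month; n = 7·12 = 84.
85,000 × (1+0.0105833)^84 = 85,000 × 2.421358 = 205,815.4503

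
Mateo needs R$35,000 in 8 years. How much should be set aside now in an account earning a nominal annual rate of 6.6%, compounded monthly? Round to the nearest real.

R$20,672

i = 0.066/12 = 0.0055 per month; n = 8·12 = 96.
PV = 35,000 / (1 + 0.0055)^96 = 35,000 / 1.693087 = 20,672.3025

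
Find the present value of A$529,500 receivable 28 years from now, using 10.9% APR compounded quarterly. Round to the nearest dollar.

A$26,070

Periodic rate i = 0.109/4 = 0.02725; n = 28 × 4 = 112 periods.
Discount factor = (1+0.02725)^(−112) = 0.049235; PV = 529,500 × 0.049235 = 26,069.7683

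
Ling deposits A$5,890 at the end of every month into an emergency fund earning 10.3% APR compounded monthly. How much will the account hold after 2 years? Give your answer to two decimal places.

A$156,232.67

With 12 periods per year: i = 0.00858333, n = 24.
Accumulation factor s(24|0.00858333) = 26.525072; FV = 5890 × 26.525072 = 156,232.6742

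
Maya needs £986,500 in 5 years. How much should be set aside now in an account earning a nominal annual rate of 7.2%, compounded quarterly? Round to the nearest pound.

With 4 periods per year: i = 0.018, n = 20.
PV = FV·(1+i)^(−n) = 986,500 × 0.699914 = 690,464.7785

£690,465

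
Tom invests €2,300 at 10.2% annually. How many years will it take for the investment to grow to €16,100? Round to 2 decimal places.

20.03 years

(1+i)^n = 16100/2300 = 7.00000, so n = ln 7.00000 / ln 1.102 = 20.0348 years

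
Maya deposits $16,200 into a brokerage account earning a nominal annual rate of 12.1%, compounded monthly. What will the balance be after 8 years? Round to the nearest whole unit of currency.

$42,443

Periodic rate i = 0.121/12 = 0.0100833; n = 8 × 12 = 96 periods.
16,200 × (1+0.0100833)^96 = 16,200 × 2.619942 = 42,443.0624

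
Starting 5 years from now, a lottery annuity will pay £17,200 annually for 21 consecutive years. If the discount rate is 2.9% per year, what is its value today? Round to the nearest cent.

£238,783.65

PV at t=4 (ordinary 21-year annuity): 17200 × a(21|0.029) = 17200 × 15.564588 = 267,710.9180
Discount back 4 years: 267,710.9180 × (1+0.029)^(−4) = 267,710.9180 × 0.891946 = 238,783.6488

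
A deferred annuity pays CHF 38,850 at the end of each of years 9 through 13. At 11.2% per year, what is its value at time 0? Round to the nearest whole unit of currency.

CHF 61,107

Value one period before first payment (t=8): 38850 × [1 − (1+0.112)^(−5)] / 0.112 = 38850 × 3.677378 = 142,866.1235
Discount back 8 years: 142,866.1235 × (1+0.112)^(−8) = 142,866.1235 × 0.427722 = 61,107.0000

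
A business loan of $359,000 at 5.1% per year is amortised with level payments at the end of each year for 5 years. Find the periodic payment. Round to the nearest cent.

$83,149.30

PMT = 359000 / ( [1 − (1+0.051)^(−5)] / 0.051 ) = 359000 / 4.317535 = 83,149.3012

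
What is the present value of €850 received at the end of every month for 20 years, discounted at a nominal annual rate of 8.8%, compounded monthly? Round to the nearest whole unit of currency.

i = 0.088/12 = 0.00733333 per month; n = 20·12 = 240.
PV = PMT · [1 − (1+i)^(−n)] / i = 850 · 112.751825 = 95,839.0512

€95,839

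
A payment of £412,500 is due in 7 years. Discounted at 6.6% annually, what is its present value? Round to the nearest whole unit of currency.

£263,708

Discount factor = (1+0.066)^(−7) = 0.639292; PV = 412,500 × 0.639292 = 263,708.1306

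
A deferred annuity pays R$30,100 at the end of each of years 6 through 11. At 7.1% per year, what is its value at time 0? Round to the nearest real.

Value one period before first payment (t=5): 30100 × [1 − (1+0.071)^(−6)] / 0.071 = 30100 × 4.751860 = 143,030.9957
PV₀ = 143,030.9957 / (1+0.071)^5 = 143,030.9957 / 1.409118 = 101,503.9184

R$101,504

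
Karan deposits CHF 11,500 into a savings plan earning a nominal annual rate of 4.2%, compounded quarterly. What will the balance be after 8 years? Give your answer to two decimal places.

CHF 16,064.23

i = 0.042/4 = 0.0105 per quarter; n = 8·4 = 32.
11,500 × (1+0.0105)^32 = 11,500 × 1.396890 = 16,064.2336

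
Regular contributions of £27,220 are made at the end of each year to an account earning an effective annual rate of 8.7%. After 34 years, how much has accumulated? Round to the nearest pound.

£5,022,605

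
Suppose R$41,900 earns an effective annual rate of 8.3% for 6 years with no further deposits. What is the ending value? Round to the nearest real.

R$67,606

FV = 41,900 × (1 + 0.083)^6 = 67,605.9255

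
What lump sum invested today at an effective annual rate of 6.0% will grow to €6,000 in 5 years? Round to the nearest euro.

€4,484

Discount factor = (1+0.06)^(−5) = 0.747258; PV = 6,000 × 0.747258 = 4,483.5490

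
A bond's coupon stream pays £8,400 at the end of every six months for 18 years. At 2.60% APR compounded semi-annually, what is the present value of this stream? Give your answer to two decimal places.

£240,275.48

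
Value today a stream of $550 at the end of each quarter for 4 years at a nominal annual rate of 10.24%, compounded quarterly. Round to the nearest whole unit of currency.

$7,147

With 4 periods per year: i = 0.0256, n = 16.
Annuity factor a(16|0.0256) = 12.994252; PV = 550 × 12.994252 = 7,146.8387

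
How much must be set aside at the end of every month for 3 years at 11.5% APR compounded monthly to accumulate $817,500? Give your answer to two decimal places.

With 12 periods per year: i = 0.00958333, n = 36.
FV-annuity factor = 42.748428; PMT = 817500 / 42.748428 = 19,123.5103

$19,123.51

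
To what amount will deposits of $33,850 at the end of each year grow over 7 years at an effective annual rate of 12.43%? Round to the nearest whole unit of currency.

$346,066

FV = PMT · [(1+i)^n − 1] / i = 33850 · 10.223509 = 346,065.7788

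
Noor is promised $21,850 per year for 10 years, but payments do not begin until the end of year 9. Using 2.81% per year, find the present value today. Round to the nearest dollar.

Value one period before first payment (t=8): 21850 × [1 − (1+0.0281)^(−10)] / 0.0281 = 21850 × 8.613516 = 188,205.3157
Discount back 8 years: 188,205.3157 × (1+0.0281)^(−8) = 188,205.3157 × 0.801156 = 150,781.8308

$150,782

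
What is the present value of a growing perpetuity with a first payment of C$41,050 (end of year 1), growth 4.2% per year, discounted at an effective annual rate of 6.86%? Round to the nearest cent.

C$1,543,233.08

PV = D₁/(r − g) = 41050/(0.0686 − 0.042) = 1,543,233.0827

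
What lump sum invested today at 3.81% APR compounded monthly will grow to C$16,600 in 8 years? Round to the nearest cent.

i = 0.0381/12 = 0.003175 per month; n = 8·12 = 96.
Discount factor = (1+0.003175)^(−96) = 0.737627; PV = 16,600 × 0.737627 = 12,244.6064

C$12,244.61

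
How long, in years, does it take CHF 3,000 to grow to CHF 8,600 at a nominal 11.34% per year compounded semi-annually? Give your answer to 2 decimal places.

9.55 years

Periodic rate i = 0.1134/2 = 0.0567.
n = ln(8600/3000) / ln(1+0.0567) = ln(2.86667) / 0.055151 = 19.0958 half-years
= 19.0958/2 years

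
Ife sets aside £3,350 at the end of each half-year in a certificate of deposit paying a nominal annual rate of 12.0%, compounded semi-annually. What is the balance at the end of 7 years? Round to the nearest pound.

Periodic rate i = 0.12/2 = 0.06; n = 7 × 2 = 14 periods.
Accumulation factor s(14|0.06) = 21.015066; FV = 3350 × 21.015066 = 70,400.4709

£70,400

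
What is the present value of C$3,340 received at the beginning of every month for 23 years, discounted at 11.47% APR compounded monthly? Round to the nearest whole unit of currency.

C$327,233

i = 0.1147/12 = 0.00955833 per month; n = 23·12 = 276.
PV = 3340 × [1 − (1+0.00955833)^(−276)] / 0.00955833 × (1+i) = 3340 × 97.973982 = 327,233.1011
(annuity-due: payments at period start, so ×(1+i).)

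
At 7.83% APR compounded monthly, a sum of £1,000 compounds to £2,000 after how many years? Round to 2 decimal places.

Periodic rate i = 0.0783/12 = 0.006525.
(1+i)^n = 2000/1000 = 2.00000, so n = ln 2.00000 / ln 1.00652 = 106.5757 months
= 106.5757/12 years

8.88 years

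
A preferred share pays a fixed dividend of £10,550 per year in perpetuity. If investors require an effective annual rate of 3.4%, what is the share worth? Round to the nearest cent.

PV = C/r = 10550/0.034 = 310,294.1176

£310,294.12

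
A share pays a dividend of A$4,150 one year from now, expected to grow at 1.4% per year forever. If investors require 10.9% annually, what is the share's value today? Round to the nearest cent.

A$43,684.21

PV = PMT / (i − g) = 4150 / (0.109 − 0.014) = 4150 / 0.095000 = 43,684.2105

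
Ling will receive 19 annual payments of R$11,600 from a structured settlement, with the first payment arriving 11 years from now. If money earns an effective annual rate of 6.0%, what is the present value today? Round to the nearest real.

PV at t=10 (ordinary 19-year annuity): 11600 × a(19|0.06) = 11600 × 11.158116 = 129,434.1513
PV₀ = 129,434.1513 / (1+0.06)^10 = 129,434.1513 / 1.790848 = 72,275.3540

R$72,275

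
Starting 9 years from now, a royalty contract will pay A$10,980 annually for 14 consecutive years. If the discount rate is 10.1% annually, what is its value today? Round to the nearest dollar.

Value one period before first payment (t=8): 10980 × [1 − (1+0.101)^(−14)] / 0.101 = 10980 × 7.326708 = 80,447.2523
Discount back 8 years: 80,447.2523 × (1+0.101)^(−8) = 80,447.2523 × 0.463128 = 37,257.4102

A$37,257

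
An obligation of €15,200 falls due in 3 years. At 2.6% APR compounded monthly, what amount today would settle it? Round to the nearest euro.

With 12 periods per year: i = 0.00216667, n = 36.
PV = 15,200 / (1 + 0.00216667)^36 = 15,200 / 1.081031 = 14,060.6456

€14,061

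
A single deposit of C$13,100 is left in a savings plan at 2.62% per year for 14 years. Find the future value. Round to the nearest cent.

FV = PV·(1+i)^n = 13,100 × 1.436310 = 18,815.6593

C$18,815.66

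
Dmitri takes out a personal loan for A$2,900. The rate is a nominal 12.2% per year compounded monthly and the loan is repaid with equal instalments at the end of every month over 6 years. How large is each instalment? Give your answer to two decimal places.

i = 0.122/12 = 0.0101667 per month; n = 6·12 = 72.
Annuity-PV factor = 50.879313; PMT = 2900 / 50.879313 = 56.9976

A$57.00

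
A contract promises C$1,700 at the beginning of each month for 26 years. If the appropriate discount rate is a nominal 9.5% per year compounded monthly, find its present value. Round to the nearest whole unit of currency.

i = 0.095/12 = 0.00791667 per month; n = 26·12 = 312.
Annuity factor a(312|0.00791667) × (1+i) = 116.441554; PV = 1700 × 116.441554 = 197,950.6410
(Beginning-of-period payments → annuity-due factor ×(1+i).)

C$197,951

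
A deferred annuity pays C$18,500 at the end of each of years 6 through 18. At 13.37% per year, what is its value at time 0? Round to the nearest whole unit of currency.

PV at t=5 (ordinary 13-year annuity): 18500 × a(13|0.1337) = 18500 × 6.015932 = 111,294.7364
PV₀ = 111,294.7364 / (1+0.1337)^5 = 111,294.7364 / 1.872797 = 59,427.0117

C$59,427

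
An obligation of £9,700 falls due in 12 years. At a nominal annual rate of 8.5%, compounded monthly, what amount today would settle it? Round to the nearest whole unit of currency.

£3,510

With 12 periods per year: i = 0.00708333, n = 144.
PV = FV·(1+i)^(−n) = 9,700 × 0.361894 = 3,510.3699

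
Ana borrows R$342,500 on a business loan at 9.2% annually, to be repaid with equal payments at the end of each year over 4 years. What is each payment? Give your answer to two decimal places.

Annuity-PV factor = 3.225549; PMT = 342500 / 3.225549 = 106,183.4857

R$106,183.49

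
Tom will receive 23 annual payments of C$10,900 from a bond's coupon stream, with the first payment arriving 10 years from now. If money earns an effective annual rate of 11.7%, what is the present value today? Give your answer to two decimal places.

Value one period before first payment (t=9): 10900 × [1 − (1+0.117)^(−23)] / 0.117 = 10900 × 7.876211 = 85,850.7051
PV₀ = 85,850.7051 / (1+0.117)^9 = 85,850.7051 / 2.706940 = 31,715.0433

C$31,715.04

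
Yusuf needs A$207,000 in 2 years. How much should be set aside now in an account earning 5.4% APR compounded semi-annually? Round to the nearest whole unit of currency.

i = 0.054/2 = 0.027 per half-year; n = 2·2 = 4.
PV = 207,000 / (1 + 0.027)^4 = 207,000 / 1.112453 = 186,075.2328

A$186,075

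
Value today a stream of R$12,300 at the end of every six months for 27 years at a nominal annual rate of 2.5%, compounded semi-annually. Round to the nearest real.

i = 0.025/2 = 0.0125 per half-year; n = 27·2 = 54.
Annuity factor a(54|0.0125) = 39.096708; PV = 12300 × 39.096708 = 480,889.5054

R$480,890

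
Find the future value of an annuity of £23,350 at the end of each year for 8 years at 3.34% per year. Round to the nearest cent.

Accumulation factor s(8|0.0334) = 9.000350; FV = 23350 × 9.000350 = 210,158.1820

£210,158.18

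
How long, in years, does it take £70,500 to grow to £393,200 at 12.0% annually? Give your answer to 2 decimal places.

15.17 years

(1+i)^n = 393200/70500 = 5.57730, so n = ln 5.57730 / ln 1.12 = 15.1657 years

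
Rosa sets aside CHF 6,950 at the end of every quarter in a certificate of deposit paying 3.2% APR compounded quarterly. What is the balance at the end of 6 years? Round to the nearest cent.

CHF 183,084.93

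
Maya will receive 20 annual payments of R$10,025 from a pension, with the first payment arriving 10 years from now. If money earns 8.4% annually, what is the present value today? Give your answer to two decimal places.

R$46,241.78

Value one period before first payment (t=9): 10025 × [1 − (1+0.084)^(−20)] / 0.084 = 10025 × 9.532651 = 95,564.8219
Discount back 9 years: 95,564.8219 × (1+0.084)^(−9) = 95,564.8219 × 0.483879 = 46,241.7770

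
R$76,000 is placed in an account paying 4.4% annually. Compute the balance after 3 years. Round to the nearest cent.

R$86,479.88

FV = 76,000 × (1 + 0.044)^3 = 86,479.8820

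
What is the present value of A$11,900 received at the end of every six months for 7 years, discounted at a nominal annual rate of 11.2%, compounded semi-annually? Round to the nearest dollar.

With 2 periods per year: i = 0.056, n = 14.
PV = PMT · [1 − (1+i)^(−n)] / i = 11900 · 9.529595 = 113,402.1848

A$113,402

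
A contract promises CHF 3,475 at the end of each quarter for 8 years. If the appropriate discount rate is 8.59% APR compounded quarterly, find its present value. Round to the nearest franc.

CHF 79,831

i = 0.0859/4 = 0.021475 per quarter; n = 8·4 = 32.
Annuity factor a(32|0.021475) = 22.972996; PV = 3475 × 22.972996 = 79,831.1612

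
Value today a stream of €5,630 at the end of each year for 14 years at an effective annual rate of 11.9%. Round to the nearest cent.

PV = PMT · [1 − (1+i)^(−n)] / i = 5630 · 6.662229 = 37,508.3483

€37,508.35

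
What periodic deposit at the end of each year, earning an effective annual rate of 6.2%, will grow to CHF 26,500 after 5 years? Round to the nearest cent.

FV-annuity factor = 5.659646; PMT = 26500 / 5.659646 = 4,682.2713

CHF 4,682.27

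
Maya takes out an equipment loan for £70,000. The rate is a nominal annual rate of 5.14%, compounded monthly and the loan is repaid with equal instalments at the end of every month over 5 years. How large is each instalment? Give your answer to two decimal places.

£1,325.48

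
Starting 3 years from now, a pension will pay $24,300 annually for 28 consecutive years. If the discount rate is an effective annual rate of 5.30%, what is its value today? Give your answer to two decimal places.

$316,116.11

Value one period before first payment (t=2): 24300 × [1 − (1+0.053)^(−28)] / 0.053 = 24300 × 14.424378 = 350,512.3841
Discount back 2 years: 350,512.3841 × (1+0.053)^(−2) = 350,512.3841 × 0.901869 = 316,116.1067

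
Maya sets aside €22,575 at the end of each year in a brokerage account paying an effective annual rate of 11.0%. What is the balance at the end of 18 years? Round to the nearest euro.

€1,137,688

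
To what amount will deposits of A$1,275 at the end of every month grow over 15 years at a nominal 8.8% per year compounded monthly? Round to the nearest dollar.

A$473,854

Periodic rate i = 0.088/12 = 0.00733333; n = 15 × 12 = 180 periods.
Accumulation factor s(180|0.00733333) = 371.650181; FV = 1275 × 371.650181 = 473,853.9810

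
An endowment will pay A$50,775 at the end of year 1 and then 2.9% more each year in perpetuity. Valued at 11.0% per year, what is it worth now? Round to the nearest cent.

PV = D₁/(r − g) = 50775/(0.11 − 0.029) = 626,851.8519

A$626,851.85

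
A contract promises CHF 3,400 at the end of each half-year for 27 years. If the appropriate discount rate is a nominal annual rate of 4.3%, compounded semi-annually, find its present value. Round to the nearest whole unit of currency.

CHF 108,001

Periodic rate i = 0.043/2 = 0.0215; n = 27 × 2 = 54 periods.
PV = PMT · [1 − (1+i)^(−n)] / i = 3400 · 31.765109 = 108,001.3711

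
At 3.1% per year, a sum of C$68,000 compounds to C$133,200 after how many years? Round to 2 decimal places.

22.02 years

n = ln(133200/68000) / ln(1+0.031) = ln(1.95882) / 0.030529 = 22.0230 years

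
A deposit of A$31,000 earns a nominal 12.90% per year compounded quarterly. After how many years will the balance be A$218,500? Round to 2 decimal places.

Periodic rate i = 0.129/4 = 0.03225.
n = ln(218500/31000) / ln(1+0.03225) = ln(7.04839) / 0.031741 = 61.5231 quarters
= 61.5231/4 years

15.38 years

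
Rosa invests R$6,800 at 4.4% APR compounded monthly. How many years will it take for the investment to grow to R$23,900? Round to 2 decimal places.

28.62 years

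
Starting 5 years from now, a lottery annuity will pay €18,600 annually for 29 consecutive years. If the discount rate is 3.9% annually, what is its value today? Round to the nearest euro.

€274,309

PV at t=4 (ordinary 29-year annuity): 18600 × a(29|0.039) = 18600 × 17.186592 = 319,670.6133
PV₀ = 319,670.6133 / (1+0.039)^4 = 319,670.6133 / 1.165366 = 274,309.2951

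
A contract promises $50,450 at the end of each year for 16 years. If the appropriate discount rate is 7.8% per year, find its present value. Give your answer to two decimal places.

$452,318.70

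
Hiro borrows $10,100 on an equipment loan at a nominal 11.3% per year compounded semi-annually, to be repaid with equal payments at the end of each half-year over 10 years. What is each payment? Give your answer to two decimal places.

$855.71

Periodic rate i = 0.113/2 = 0.0565; n = 10 × 2 = 20 periods.
PMT = 10100 / ( [1 − (1+0.0565)^(−20)] / 0.0565 ) = 10100 / 11.803060 = 855.7103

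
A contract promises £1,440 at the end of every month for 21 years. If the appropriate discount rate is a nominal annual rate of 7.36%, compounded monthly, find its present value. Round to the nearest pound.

With 12 periods per year: i = 0.00613333, n = 252.
PV = PMT · [1 − (1+i)^(−n)] / i = 1440 · 128.120764 = 184,493.9004

£184,494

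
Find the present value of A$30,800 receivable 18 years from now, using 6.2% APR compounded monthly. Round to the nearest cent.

With 12 periods per year: i = 0.00516667, n = 216.
PV = 30,800 / (1 + 0.00516667)^216 = 30,800 / 3.043861 = 10,118.7263

A$10,118.73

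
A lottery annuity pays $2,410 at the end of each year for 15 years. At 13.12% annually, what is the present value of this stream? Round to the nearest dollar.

$15,478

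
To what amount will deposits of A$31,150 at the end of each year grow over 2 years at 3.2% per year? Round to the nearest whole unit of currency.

FV = PMT · [(1+i)^n − 1] / i = 31150 · 2.032000 = 63,296.8000

A$63,297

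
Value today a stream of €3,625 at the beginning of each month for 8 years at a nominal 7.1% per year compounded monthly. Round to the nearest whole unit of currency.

€266,484

With 12 periods per year: i = 0.00591667, n = 96.
PV = 3625 × [1 − (1+0.00591667)^(−96)] / 0.00591667 × (1+i) = 3625 × 73.512926 = 266,484.3551
Payments are at the start of each period, so multiply by (1+i).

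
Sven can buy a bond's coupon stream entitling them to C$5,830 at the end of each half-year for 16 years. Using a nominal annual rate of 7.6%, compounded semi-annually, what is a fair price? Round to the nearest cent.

C$106,908.56

i = 0.076/2 = 0.038 per half-year; n = 16·2 = 32.
PV = PMT · [1 − (1+i)^(−n)] / i = 5830 · 18.337660 = 106,908.5566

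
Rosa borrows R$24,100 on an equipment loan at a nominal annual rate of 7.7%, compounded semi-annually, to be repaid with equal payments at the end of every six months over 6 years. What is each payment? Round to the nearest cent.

R$2,545.61

i = 0.077/2 = 0.0385 per half-year; n = 6·2 = 12.
Annuity-PV factor = 9.467288; PMT = 24100 / 9.467288 = 2,545.6076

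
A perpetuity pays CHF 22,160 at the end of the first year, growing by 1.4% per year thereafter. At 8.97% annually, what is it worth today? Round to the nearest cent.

CHF 292,734.48

PV = PMT / (i − g) = 22160 / (0.0897 − 0.014) = 22160 / 0.075700 = 292,734.4782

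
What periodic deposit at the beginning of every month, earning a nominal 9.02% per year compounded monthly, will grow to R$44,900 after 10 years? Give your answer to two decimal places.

i = 0.0902/12 = 0.00751667 per month; n = 10·12 = 120.
FV-annuity factor × (1+i) = 195.189455; PMT = 44900 / 195.189455 = 230.0329

R$230.03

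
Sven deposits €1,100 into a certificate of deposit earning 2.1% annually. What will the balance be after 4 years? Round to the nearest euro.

€1,195

1,100 × (1+0.021)^4 = 1,100 × 1.086683 = 1,195.3516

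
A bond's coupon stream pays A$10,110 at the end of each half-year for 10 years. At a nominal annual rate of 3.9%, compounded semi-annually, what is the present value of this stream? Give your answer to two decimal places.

A$166,113.43

With 2 periods per year: i = 0.0195, n = 20.
PV = PMT · [1 − (1+i)^(−n)] / i = 10110 · 16.430607 = 166,113.4320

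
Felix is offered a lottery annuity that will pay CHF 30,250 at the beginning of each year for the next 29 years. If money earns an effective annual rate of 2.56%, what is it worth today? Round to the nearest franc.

PV = 30250 × [1 − (1+0.0256)^(−29)] / 0.0256 × (1+i) = 30250 × 20.814939 = 629,651.9193
Payments are at the start of each period, so multiply by (1+i).

CHF 629,652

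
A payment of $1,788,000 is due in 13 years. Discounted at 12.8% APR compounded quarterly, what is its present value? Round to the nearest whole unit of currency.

$347,555

Periodic rate i = 0.128/4 = 0.032; n = 13 × 4 = 52 periods.
PV = 1,788,000 / (1 + 0.032)^52 = 1,788,000 / 5.144513 = 347,554.7716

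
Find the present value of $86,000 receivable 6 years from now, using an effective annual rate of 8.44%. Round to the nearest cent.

$52,888.52

Discount factor = (1+0.0844)^(−6) = 0.614983; PV = 86,000 × 0.614983 = 52,888.5180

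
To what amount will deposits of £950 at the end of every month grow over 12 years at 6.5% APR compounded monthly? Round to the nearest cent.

£206,407.58

Periodic rate i = 0.065/12 = 0.00541667; n = 12 × 12 = 144 periods.
Accumulation factor s(144|0.00541667) = 217.271134; FV = 950 × 217.271134 = 206,407.5772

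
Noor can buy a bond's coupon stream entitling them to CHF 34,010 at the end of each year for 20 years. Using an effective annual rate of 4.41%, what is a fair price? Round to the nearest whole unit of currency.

CHF 445,870

PV = PMT · [1 − (1+i)^(−n)] / i = 34010 · 13.109977 = 445,870.3053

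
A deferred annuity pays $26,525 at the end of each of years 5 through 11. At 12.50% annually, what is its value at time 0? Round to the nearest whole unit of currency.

PV at t=4 (ordinary 7-year annuity): 26525 × a(7|0.125) = 26525 × 4.492301 = 119,158.2817
PV₀ = 119,158.2817 / (1+0.125)^4 = 119,158.2817 / 1.601807 = 74,389.9286

$74,390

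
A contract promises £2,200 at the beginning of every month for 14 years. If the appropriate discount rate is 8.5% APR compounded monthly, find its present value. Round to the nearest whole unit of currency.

£217,231

i = 0.085/12 = 0.00708333 per month; n = 14·12 = 168.
PV = 2200 × [1 − (1+0.00708333)^(−168)] / 0.00708333 × (1+i) = 2200 × 98.741546 = 217,231.4020
(annuity-due: payments at period start, so ×(1+i).)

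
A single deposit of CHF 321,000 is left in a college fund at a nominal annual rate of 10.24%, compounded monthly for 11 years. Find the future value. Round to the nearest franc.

Periodic rate i = 0.1024/12 = 0.00853333; n = 11 × 12 = 132 periods.
FV = PV·(1+i)^n = 321,000 × 3.069827 = 985,414.4525

CHF 985,414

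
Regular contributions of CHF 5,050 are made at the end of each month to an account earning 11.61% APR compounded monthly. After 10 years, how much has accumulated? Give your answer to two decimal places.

CHF 1,135,456.93

i = 0.1161/12 = 0.009675 per month; n = 10·12 = 120.
Accumulation factor s(120|0.009675) = 224.842956; FV = 5050 × 224.842956 = 1,135,456.9298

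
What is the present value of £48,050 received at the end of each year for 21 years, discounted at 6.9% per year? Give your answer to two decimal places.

PV = PMT · [1 − (1+i)^(−n)] / i = 48050 · 10.923157 = 524,857.7105

£524,857.71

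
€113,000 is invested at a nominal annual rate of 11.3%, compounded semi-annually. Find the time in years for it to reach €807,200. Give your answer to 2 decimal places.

Periodic rate i = 0.113/2 = 0.0565.
n = ln(807200/113000) / ln(1+0.0565) = ln(7.14336) / 0.054962 = 35.7738 half-years
= 35.7738/2 years

17.89 years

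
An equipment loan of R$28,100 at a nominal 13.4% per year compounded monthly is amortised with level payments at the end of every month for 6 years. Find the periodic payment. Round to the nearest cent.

R$570.03

With 12 periods per year: i = 0.0111667, n = 72.
PMT = 28100 / ( [1 − (1+0.0111667)^(−72)] / 0.0111667 ) = 28100 / 49.295477 = 570.0320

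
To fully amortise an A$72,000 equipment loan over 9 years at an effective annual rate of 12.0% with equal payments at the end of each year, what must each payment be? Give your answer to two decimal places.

PMT = 72000 / ( [1 − (1+0.12)^(−9)] / 0.12 ) = 72000 / 5.328250 = 13,512.8800

A$13,512.88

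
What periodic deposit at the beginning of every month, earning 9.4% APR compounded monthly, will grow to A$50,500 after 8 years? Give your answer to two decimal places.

A$352.02

i = 0.094/12 = 0.00783333 per month; n = 8·12 = 96.
PMT = 50500 / ( [(1+0.00783333)^96 − 1] / 0.00783333 × (1+i) ) = 50500 / 143.459547 = 352.0156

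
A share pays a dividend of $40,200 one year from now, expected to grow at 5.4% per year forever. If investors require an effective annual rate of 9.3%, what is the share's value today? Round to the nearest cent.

PV = D₁/(r − g) = 40200/(0.093 − 0.054) = 1,030,769.2308

$1,030,769.23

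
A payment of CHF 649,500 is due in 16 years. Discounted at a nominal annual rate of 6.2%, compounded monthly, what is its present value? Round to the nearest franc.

i = 0.062/12 = 0.00516667 per month; n = 16·12 = 192.
Discount factor = (1+0.00516667)^(−192) = 0.371783; PV = 649,500 × 0.371783 = 241,472.7692

CHF 241,473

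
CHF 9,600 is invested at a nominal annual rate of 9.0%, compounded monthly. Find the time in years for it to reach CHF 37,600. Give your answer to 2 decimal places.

15.23 years

Periodic rate i = 0.09/12 = 0.0075.
n = ln(37600/9600) / ln(1+0.0075) = ln(3.91667) / 0.007472 = 182.7139 months
= 182.7139/12 years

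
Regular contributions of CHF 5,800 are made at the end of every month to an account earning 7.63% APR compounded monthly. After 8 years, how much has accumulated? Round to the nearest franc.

With 12 periods per year: i = 0.00635833, n = 96.
Accumulation factor s(96|0.00635833) = 131.734730; FV = 5800 × 131.734730 = 764,061.4337

CHF 764,061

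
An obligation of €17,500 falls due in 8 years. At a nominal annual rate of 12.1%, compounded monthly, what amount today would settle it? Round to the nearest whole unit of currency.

€6,680

Periodic rate i = 0.121/12 = 0.0100833; n = 8 × 12 = 96 periods.
PV = FV·(1+i)^(−n) = 17,500 × 0.381688 = 6,679.5369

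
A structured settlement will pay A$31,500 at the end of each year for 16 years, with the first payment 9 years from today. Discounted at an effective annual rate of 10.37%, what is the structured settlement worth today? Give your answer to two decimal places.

Value one period before first payment (t=8): 31500 × [1 − (1+0.1037)^(−16)] / 0.1037 = 31500 × 7.654340 = 241,111.7082
PV₀ = 241,111.7082 / (1+0.1037)^8 = 241,111.7082 / 2.201954 = 109,498.9512

A$109,498.95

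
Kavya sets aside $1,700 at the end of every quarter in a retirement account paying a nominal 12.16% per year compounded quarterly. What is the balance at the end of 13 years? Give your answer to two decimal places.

i = 0.1216/4 = 0.0304 per quarter; n = 13·4 = 52.
FV = 1700 × [(1+0.0304)^52 − 1] / 0.0304 = 1700 × 123.215225 = 209,465.8823

$209,465.88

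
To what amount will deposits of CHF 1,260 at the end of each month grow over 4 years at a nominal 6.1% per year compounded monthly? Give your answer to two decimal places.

CHF 68,301.68

Periodic rate i = 0.061/12 = 0.00508333; n = 4 × 12 = 48 periods.
Accumulation factor s(48|0.00508333) = 54.207679; FV = 1260 × 54.207679 = 68,301.6752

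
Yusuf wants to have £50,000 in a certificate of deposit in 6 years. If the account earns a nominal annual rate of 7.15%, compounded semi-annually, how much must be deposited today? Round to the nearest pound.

£32,803

With 2 periods per year: i = 0.03575, n = 12.
Discount factor = (1+0.03575)^(−12) = 0.656056; PV = 50,000 × 0.656056 = 32,802.7837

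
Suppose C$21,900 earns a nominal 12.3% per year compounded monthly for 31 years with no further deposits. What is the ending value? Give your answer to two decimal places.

C$972,701.77

Periodic rate i = 0.123/12 = 0.01025; n = 31 × 12 = 372 periods.
FV = PV·(1+i)^n = 21,900 × 44.415606 = 972,701.7686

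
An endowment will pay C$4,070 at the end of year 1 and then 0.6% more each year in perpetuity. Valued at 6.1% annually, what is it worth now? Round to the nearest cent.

C$74,000.00

PV = D₁/(r − g) = 4070/(0.061 − 0.006) = 74,000.0000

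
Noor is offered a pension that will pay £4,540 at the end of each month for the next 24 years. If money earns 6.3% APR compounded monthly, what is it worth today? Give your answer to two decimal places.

£673,353.50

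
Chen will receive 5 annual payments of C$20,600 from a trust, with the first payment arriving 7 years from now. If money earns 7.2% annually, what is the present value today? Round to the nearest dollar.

C$55,358

PV at t=6 (ordinary 5-year annuity): 20600 × a(5|0.072) = 20600 × 4.078334 = 84,013.6781
PV₀ = 84,013.6781 / (1+0.072)^6 = 84,013.6781 / 1.517640 = 55,358.1141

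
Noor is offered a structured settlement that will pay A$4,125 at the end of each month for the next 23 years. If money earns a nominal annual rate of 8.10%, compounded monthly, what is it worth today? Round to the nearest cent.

With 12 periods per year: i = 0.00675, n = 276.
PV = 4125 × [1 − (1+0.00675)^(−276)] / 0.00675 = 4125 × 125.010242 = 515,667.2467

A$515,667.25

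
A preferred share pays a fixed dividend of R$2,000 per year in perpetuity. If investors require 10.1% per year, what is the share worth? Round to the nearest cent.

R$19,801.98

PV = PMT / i = 2000 / 0.101 = 19,801.9802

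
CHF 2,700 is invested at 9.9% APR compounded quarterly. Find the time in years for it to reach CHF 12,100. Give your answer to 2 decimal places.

Periodic rate i = 0.099/4 = 0.02475.
n = ln(12100/2700) / ln(1+0.02475) = ln(4.48148) / 0.024449 = 61.3511 quarters
= 61.3511/4 years

15.34 years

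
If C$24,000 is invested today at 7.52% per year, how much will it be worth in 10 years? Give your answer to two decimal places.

FV = 24,000 × (1 + 0.0752)^10 = 49,556.8620

C$49,556.86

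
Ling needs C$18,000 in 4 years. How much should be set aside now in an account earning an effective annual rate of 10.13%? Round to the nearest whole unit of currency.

C$12,236

PV = 18,000 / (1 + 0.1013)^4 = 18,000 / 1.471033 = 12,236.2953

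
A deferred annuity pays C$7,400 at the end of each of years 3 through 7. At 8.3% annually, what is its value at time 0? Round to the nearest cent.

PV at t=2 (ordinary 5-year annuity): 7400 × a(5|0.083) = 7400 × 3.961338 = 29,313.9039
PV₀ = 29,313.9039 / (1+0.083)^2 = 29,313.9039 / 1.172889 = 24,992.9054

C$24,992.91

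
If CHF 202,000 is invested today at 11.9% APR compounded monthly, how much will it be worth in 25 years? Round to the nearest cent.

CHF 3,899,538.36

With 12 periods per year: i = 0.00991667, n = 300.
FV = PV·(1+i)^n = 202,000 × 19.304645 = 3,899,538.3640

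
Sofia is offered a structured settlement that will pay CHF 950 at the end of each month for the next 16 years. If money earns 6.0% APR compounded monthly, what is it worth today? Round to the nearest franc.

i = 0.06/12 = 0.005 per month; n = 16·12 = 192.
Annuity factor a(192|0.005) = 123.238025; PV = 950 × 123.238025 = 117,076.1240

CHF 117,076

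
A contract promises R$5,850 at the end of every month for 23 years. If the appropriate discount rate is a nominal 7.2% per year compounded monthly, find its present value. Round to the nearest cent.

R$787,948.18

Periodic rate i = 0.072/12 = 0.006; n = 23 × 12 = 276 periods.
PV = 5850 × [1 − (1+0.006)^(−276)] / 0.006 = 5850 × 134.691997 = 787,948.1805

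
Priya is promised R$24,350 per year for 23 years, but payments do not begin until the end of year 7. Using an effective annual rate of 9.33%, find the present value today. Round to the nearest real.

R$133,179

Value one period before first payment (t=6): 24350 × [1 − (1+0.0933)^(−23)] / 0.0933 = 24350 × 9.340545 = 227,442.2622
Discount back 6 years: 227,442.2622 × (1+0.0933)^(−6) = 227,442.2622 × 0.585550 = 133,178.7939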